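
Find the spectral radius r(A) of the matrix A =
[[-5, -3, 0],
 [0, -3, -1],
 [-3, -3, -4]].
r(A) ≈ 6.5251

The eigenvalues of A are the roots of its characteristic polynomial. With M = A (coefficients from the trace, the sum of principal 2x2 minors, and det A):
  p(λ) = det(λ I - M) = λ^3 + 12λ^2 + 44λ + 54.
No integer candidate from the rational root theorem (±divisors of 54) is a root, so the roots are irrational. The cubic discriminant is Δ = -716 < 0, so there is one real root and a complex-conjugate pair. p(-7) = -9 and p(-6) = 6 have opposite signs, so a root lies in (-7, -6); Newton's method refines it to λ ≈ -6.5251. Dividing out (λ - (-6.5251)) leaves approximately λ^2 + 5.4749λ + 8.2757. For λ^2 + 5.4749λ + 8.2757 the discriminant is -3.1284. It is negative, so the remaining roots are the complex-conjugate pair λ ≈ -2.7374 ± 0.8844i. Their product equals the constant term, so |λ|^2 ≈ 8.2757 and |λ| ≈ 2.8768.
Thus the eigenvalues (to 4 decimals) are -6.5251 (modulus 6.5251); -2.7374 ± 0.8844i (modulus 2.8768). The spectral radius is the largest modulus: r(A) ≈ 6.5251. (Cross-check: r(A) ≤ ||A||_2 ≈ 7.9128; equality holds whenever A is normal, though it can also hold for some non-normal A.)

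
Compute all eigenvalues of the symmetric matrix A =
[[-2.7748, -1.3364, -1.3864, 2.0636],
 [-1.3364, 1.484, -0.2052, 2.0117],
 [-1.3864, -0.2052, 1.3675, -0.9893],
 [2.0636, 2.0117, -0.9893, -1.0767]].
sigma(A) ≈ {-5, -1, 2, 3}

A is real symmetric, so its spectrum consists of real eigenvalues. Expanding the characteristic polynomial of the displayed matrix gives
  det(λ I - A) = p(λ) = λ^4 + (1)λ^3 + (-19)λ^2 + (11)λ + (30).
Solving p(λ) = 0 yields eigenvalues ≈ -5, -1, 2, 3. (A is shown rounded to 4 decimals, so these recover the underlying integer eigenvalues to within that precision.)
Verification: the trace of A = -1 equals the sum of eigenvalues -1, and det(A) ≈ 30.0002 matches the eigenvalue product 30.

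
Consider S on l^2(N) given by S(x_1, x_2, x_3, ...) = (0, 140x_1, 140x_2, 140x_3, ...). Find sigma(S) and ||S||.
sigma(S) = closed disk {z in C : |z| ≤ 140}; ||S|| = 140

Note S = 140·U where U is the unit right shift (U x)_k = x_{k-1} (with x_0 := 0); so ||S|| = 140||U|| and sigma(S) = 140·sigma(U). ||S x||^2 = sum_{k≥1} |140x_k|^2 = 19600||x||^2, so ||S|| = 140 and sigma(S) ⊂ {|z| ≤ 140}. For any |lambda| < 140, the equation (S - lambda I) x = 0 forces x_1 = 0, then 140x_k = lambda x_{k+1} ⇒ x = 0, so S has no eigenvalues. But (S - lambda I) is not surjective for |lambda| < 140: solving (S - lambda I) x = e_1 would require x_n proportional to (lambda/140)^(-n), which is not in l^2. So every |lambda| < 140 lies in the residual spectrum. The boundary |lambda| = 140 is in the approximate point spectrum (the spectrum is closed). Hence sigma(S) is the closed disk of radius 140.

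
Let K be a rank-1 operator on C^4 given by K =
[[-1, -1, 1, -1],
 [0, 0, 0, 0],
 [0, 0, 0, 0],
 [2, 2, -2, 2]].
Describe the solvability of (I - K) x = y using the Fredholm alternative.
(I - K) is singular (det(I - K) = 0, i.e. 1 ∈ sigma(K)). (I - K) x = y is solvable iff y ⊥ ker((I - K)^*) = span{(-1, -1, 1, -1)}, i.e. iff -y_1 - y_2 + y_3 - y_4 = 0. When solvable, the solutions are x = y + c·(1, 0, 0, -2), c arbitrary (ker(I - K) = span{(1, 0, 0, -2)}, dimension 1).

K has rank 1, so it is an outer product K = u v^T: every row of K is a multiple of one row vector. Reading off the entries, u = (1, 0, 0, -2) and v = (-1, -1, 1, -1) (row i of K equals u_i·v^T). A rank-one matrix u v^T satisfies K u = u (v·u) and kills the (3)-dimensional subspace v^⊥, so its characteristic polynomial is lambda^3 (lambda - v·u) with v·u = tr K = 1. Hence the eigenvalues of I - K are 1 (multiplicity 3) and 1 - (1) = 0, so det(I - K) = 0. (Direct check: I - K =
[[2, 1, -1, 1],
 [0, 1, 0, 0],
 [0, 0, 1, 0],
 [-2, -2, 2, -1]]
has determinant 0.) So 1 is an eigenvalue of K and (I - K) is not invertible. The finite-dimensional Fredholm alternative says: either (I - K) is invertible, or ker(I - K) ≠ {0} and then range(I - K) = ker((I - K)^*)^⊥, with dim ker(I - K) = dim ker((I - K)^*). We are in the second case, so we need both kernels. Kernel of I - K: (I - K) u = u - u (v·u) = u - u = 0, so ker(I - K) = span{u} = span{(1, 0, 0, -2)} (it is exactly 1-dimensional because rank(I - K) = 3). Kernel of the adjoint: K is real, so (I - K)^* = I - K^T = I - v u^T, and (I - v u^T) v = v - v (u·v) = 0; hence ker((I - K)^*) = span{v} = span{(-1, -1, 1, -1)}. Therefore (I - K) x = y is solvable iff <y, v> = 0, i.e. iff -y_1 - y_2 + y_3 - y_4 = 0. When this holds, K y = u (v·y) = 0, so (I - K) y = y and x = y is a particular solution; the full solution set is the line x = y + c·u = y + c·(1, 0, 0, -2), c ∈ C.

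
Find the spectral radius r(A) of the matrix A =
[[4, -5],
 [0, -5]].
r(A) = 5

The eigenvalues of A are the roots of its characteristic polynomial. With M = A (coefficients from the trace and determinant):
  p(λ) = det(λ I - M) = λ^2 + λ - 20.
For λ^2 + λ - 20 the discriminant is 81. It is a perfect square (9^2), so the roots are rational: λ = (-1 ± 9)/2 = 4, -5.
Thus the eigenvalues (to 4 decimals) are 4 (modulus 4); -5 (modulus 5). The spectral radius is the largest modulus: r(A) = 5. (Cross-check: r(A) ≤ ||A||_2 ≈ 7.6973; equality holds whenever A is normal, though it can also hold for some non-normal A.)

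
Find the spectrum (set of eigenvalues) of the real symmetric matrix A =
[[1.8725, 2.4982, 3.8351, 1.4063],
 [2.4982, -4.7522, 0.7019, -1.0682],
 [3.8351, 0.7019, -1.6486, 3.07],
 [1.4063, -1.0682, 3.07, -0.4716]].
sigma(A) ≈ {-6, -5, 0, 6}

A is real symmetric, so its spectrum consists of real eigenvalues. Expanding the characteristic polynomial of the displayed matrix gives
  det(λ I - A) = p(λ) = λ^4 + (5)λ^3 + (-36)λ^2 + (-180)λ + (0.0026).
Solving p(λ) = 0 yields eigenvalues ≈ -6, -5, 0, 6. (A is shown rounded to 4 decimals, so these recover the underlying integer eigenvalues to within that precision.)
Verification: the trace of A = -5 equals the sum of eigenvalues -5, and det(A) ≈ 0.0026 matches the eigenvalue product 0.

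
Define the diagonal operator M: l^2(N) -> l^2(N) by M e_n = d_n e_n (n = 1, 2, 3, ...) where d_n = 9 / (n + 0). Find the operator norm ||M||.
||M|| = 9 (attained at n = 1)

For M diagonal, ||M|| = sup_n |d_n| = sup_n 9/(n + 0). This is positive and strictly decreasing in n, so the supremum is attained at n = 1: d_1 = 9/(1 + 0) = 9. Hence ||M|| = 9.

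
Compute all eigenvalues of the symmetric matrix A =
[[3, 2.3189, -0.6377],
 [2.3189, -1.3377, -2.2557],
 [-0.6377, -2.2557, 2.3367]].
sigma(A) ≈ {-3, 2, 5}

A is real symmetric, so its spectrum consists of real eigenvalues. Expanding the characteristic polynomial of the displayed matrix gives
  det(λ I - A) = p(λ) = λ^3 + (-4)λ^2 + (-11)λ + (30).
Solving p(λ) = 0 yields eigenvalues ≈ -3, 2, 5. (A is shown rounded to 4 decimals, so these recover the underlying integer eigenvalues to within that precision.)
Verification: the trace of A = 4 equals the sum of eigenvalues 4, and det(A) ≈ -29.9992 matches the eigenvalue product -30.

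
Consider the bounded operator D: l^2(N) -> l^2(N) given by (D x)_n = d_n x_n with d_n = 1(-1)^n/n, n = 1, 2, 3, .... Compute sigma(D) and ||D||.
sigma(D) = {1(-1)^n/n : n ≥ 1} ∪ {0}; ||D|| = 1

A bounded diagonal operator on l^2 with diagonal entries d_n has spectrum equal to the closure of {d_n : n ≥ 1}: every d_n is an eigenvalue (with eigenvector e_n), so {d_n} ⊂ sigma(D); the spectrum is closed, so its closure is too; and for lambda not in the closure, (D - lambda I) has bounded inverse (the diagonal entries 1/(d_n - lambda) are bounded). For our sequence d_n = 1(-1)^n/n, n = 1, 2, 3, ...:
  - {d_n} = {1(-1)^n/n : n ≥ 1}; the only limit point is 0
  - closure = {1(-1)^n/n : n ≥ 1} ∪ {0}
For the norm: a diagonal operator has ||D|| = sup_n |d_n|. Here |d_n| = 1/n is decreasing, so sup_n |d_n| = |d_1| = 1. So ||D|| = 1.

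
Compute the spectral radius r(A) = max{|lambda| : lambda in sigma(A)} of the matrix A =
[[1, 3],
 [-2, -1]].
r(A) = sqrt(5) ≈ 2.2361

The eigenvalues of A are the roots of its characteristic polynomial. With M = A (coefficients from the trace and determinant):
  p(λ) = det(λ I - M) = λ^2 + 5.
For λ^2 + 5 the discriminant is -20. It is negative, so the roots are the complex-conjugate pair λ = 0 ± (sqrt(20)/2) i ≈ 0 ± 2.2361i. For a conjugate pair the product of the roots equals the constant term, so |λ|^2 = 5 and |λ| = sqrt(5) ≈ 2.2361.
Thus the eigenvalues (to 4 decimals) are 0 ± 2.2361i (modulus 2.2361). The spectral radius is the largest modulus: r(A) = sqrt(5) ≈ 2.2361. (Cross-check: r(A) ≤ ||A||_2 ≈ 3.618; equality holds whenever A is normal, though it can also hold for some non-normal A.)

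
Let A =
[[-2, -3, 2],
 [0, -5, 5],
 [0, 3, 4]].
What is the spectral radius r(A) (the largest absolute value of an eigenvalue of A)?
r(A) = (1 + sqrt(141))/2 ≈ 6.4372

The eigenvalues of A are the roots of its characteristic polynomial. With M = A (coefficients from the trace, the sum of principal 2x2 minors, and det A):
  p(λ) = det(λ I - M) = λ^3 + 3λ^2 - 33λ - 70.
By the rational root theorem any rational root is an integer divisor of 70. Testing λ = -2: p(-2) = -8 + 12 + 66 - 70 = 0, so λ = -2 is a root. Dividing out (λ + 2) leaves p(λ) = (λ + 2)(λ^2 + λ - 35). For λ^2 + λ - 35 the discriminant is 141. It is nonnegative but not a perfect square, so the roots are real and irrational: λ = (-1 ± sqrt(141))/2 ≈ 5.4372, -6.4372.
Thus the eigenvalues (to 4 decimals) are 5.4372 (modulus 5.4372); -6.4372 (modulus 6.4372); -2 (modulus 2). The spectral radius is the largest modulus: r(A) = (1 + sqrt(141))/2 ≈ 6.4372. (Cross-check: r(A) ≤ ||A||_2 ≈ 7.9908; equality holds whenever A is normal, though it can also hold for some non-normal A.)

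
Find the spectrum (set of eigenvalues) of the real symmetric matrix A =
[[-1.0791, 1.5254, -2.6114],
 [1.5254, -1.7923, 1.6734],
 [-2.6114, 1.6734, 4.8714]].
sigma(A) ≈ {-4, 0, 6}

A is real symmetric, so its spectrum consists of real eigenvalues. Expanding the characteristic polynomial of the displayed matrix gives
  det(λ I - A) = p(λ) = λ^3 + (-2)λ^2 + (-24)λ + (0).
Solving p(λ) = 0 yields eigenvalues ≈ -4, 0, 6. (A is shown rounded to 4 decimals, so these recover the underlying integer eigenvalues to within that precision.)
Verification: the trace of A = 2 equals the sum of eigenvalues 2, and det(A) ≈ -0.0009 matches the eigenvalue product 0.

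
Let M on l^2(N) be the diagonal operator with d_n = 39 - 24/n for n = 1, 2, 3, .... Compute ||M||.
||M|| = 39

For a diagonal operator on l^2 with entries d_n, ||M|| = sup_n |d_n|. Here d_1 = 15, d_2 = 27, ..., and d_n = 39 - 24/n increases monotonically toward 39. All terms lie in [15, 39), so |d_n| = d_n and the supremum is the limit 39, which is not attained by any individual d_n. Hence ||M|| = 39.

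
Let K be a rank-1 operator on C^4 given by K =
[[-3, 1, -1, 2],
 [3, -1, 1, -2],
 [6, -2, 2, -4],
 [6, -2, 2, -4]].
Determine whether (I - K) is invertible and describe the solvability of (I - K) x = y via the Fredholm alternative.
(I - K) is invertible (det(I - K) = 7 ≠ 0), so for every y in C^4 the equation (I - K) x = y has a unique solution.

K has rank 1, so it is an outer product K = u v^T: every row of K is a multiple of one row vector. Reading off the entries, u = (-1, 1, 2, 2) and v = (3, -1, 1, -2) (row i of K equals u_i·v^T). A rank-one matrix u v^T satisfies K u = u (v·u) and kills the (3)-dimensional subspace v^⊥, so its characteristic polynomial is lambda^3 (lambda - v·u) with v·u = tr K = -6. Hence the eigenvalues of I - K are 1 (multiplicity 3) and 1 - (-6) = 7, so det(I - K) = 7. (Direct check: I - K =
[[4, -1, 1, -2],
 [-3, 2, -1, 2],
 [-6, 2, -1, 4],
 [-6, 2, -2, 5]]
has determinant 7.) The finite-dimensional Fredholm alternative says: either (I - K) is invertible, or ker(I - K) ≠ {0} and then range(I - K) = ker((I - K)^*)^⊥, with dim ker(I - K) = dim ker((I - K)^*). Since det(I - K) ≠ 0, 1 is not an eigenvalue of K and ker(I - K) = {0}, so we are in the first case: for every y there is a unique x = (I - K)^(-1) y. Explicitly, by the Sherman–Morrison formula, (I - u v^T)^(-1) = I + u v^T/(1 - v·u), i.e. (I - K)^(-1) = I + K/(7).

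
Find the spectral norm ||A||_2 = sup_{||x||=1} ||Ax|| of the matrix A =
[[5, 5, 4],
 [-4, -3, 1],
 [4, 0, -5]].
||A||_2 ≈ 9.2422 (= sqrt(largest eigenvalue of A^T A))

||A||_2 = sigma_max(A) = sqrt(lambda_max(A^T A)). Form the symmetric matrix M = A^T A =
[[57, 37, -4],
 [37, 34, 17],
 [-4, 17, 42]].
Its characteristic polynomial (trace, sum of principal 2x2 minors, determinant of M give the coefficients) is
  p(λ) = det(λ I - M) = λ^3 - 133λ^2 + 4086λ - 1849.
No integer candidate from the rational root theorem (±divisors of 1849) is a root, so the roots are irrational. The cubic discriminant is Δ = 23049600257 > 0, so there are three distinct real roots. p(0) = -1849 and p(1) = 2105 have opposite signs, so a root lies in (0, 1); Newton's method refines it to λ ≈ 0.4594. p(47) = 219 and p(48) = -1561 have opposite signs, so a root lies in (47, 48); Newton's method refines it to λ ≈ 47.1225. p(85) = -1339 and p(86) = 1935 have opposite signs, so a root lies in (85, 86); Newton's method refines it to λ ≈ 85.4182. Check (Vieta): the three roots sum to 133, matching tr M = 133.
So the eigenvalues of A^T A are ≈ 0.4594, 47.1225, 85.4182 (all ≥ 0, as they must be for A^T A). The largest is λ_max ≈ 85.4182, hence ||A||_2 = sqrt(λ_max) ≈ 9.2422.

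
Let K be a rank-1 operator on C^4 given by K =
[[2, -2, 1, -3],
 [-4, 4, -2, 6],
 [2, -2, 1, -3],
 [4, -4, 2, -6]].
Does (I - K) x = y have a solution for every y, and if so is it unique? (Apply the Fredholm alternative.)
(I - K) is singular (det(I - K) = 0, i.e. 1 ∈ sigma(K)). (I - K) x = y is solvable iff y ⊥ ker((I - K)^*) = span{(2, -2, 1, -3)}, i.e. iff 2y_1 - 2y_2 + y_3 - 3y_4 = 0. When solvable, the solutions are x = y + c·(1, -2, 1, 2), c arbitrary (ker(I - K) = span{(1, -2, 1, 2)}, dimension 1).

K has rank 1, so it is an outer product K = u v^T: every row of K is a multiple of one row vector. Reading off the entries, u = (1, -2, 1, 2) and v = (2, -2, 1, -3) (row i of K equals u_i·v^T). A rank-one matrix u v^T satisfies K u = u (v·u) and kills the (3)-dimensional subspace v^⊥, so its characteristic polynomial is lambda^3 (lambda - v·u) with v·u = tr K = 1. Hence the eigenvalues of I - K are 1 (multiplicity 3) and 1 - (1) = 0, so det(I - K) = 0. (Direct check: I - K =
[[-1, 2, -1, 3],
 [4, -3, 2, -6],
 [-2, 2, 0, 3],
 [-4, 4, -2, 7]]
has determinant 0.) So 1 is an eigenvalue of K and (I - K) is not invertible. The finite-dimensional Fredholm alternative says: either (I - K) is invertible, or ker(I - K) ≠ {0} and then range(I - K) = ker((I - K)^*)^⊥, with dim ker(I - K) = dim ker((I - K)^*). We are in the second case, so we need both kernels. Kernel of I - K: (I - K) u = u - u (v·u) = u - u = 0, so ker(I - K) = span{u} = span{(1, -2, 1, 2)} (it is exactly 1-dimensional because rank(I - K) = 3). Kernel of the adjoint: K is real, so (I - K)^* = I - K^T = I - v u^T, and (I - v u^T) v = v - v (u·v) = 0; hence ker((I - K)^*) = span{v} = span{(2, -2, 1, -3)}. Therefore (I - K) x = y is solvable iff <y, v> = 0, i.e. iff 2y_1 - 2y_2 + y_3 - 3y_4 = 0. When this holds, K y = u (v·y) = 0, so (I - K) y = y and x = y is a particular solution; the full solution set is the line x = y + c·u = y + c·(1, -2, 1, 2), c ∈ C.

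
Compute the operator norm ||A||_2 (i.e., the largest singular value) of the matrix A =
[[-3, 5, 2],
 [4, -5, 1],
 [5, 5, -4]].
||A||_2 ≈ 8.9289 (= sqrt(largest eigenvalue of A^T A))

||A||_2 = sigma_max(A) = sqrt(lambda_max(A^T A)). Form the symmetric matrix M = A^T A =
[[50, -10, -22],
 [-10, 75, -15],
 [-22, -15, 21]].
Its characteristic polynomial (trace, sum of principal 2x2 minors, determinant of M give the coefficients) is
  p(λ) = det(λ I - M) = λ^3 - 146λ^2 + 5566λ - 22500.
No integer candidate from the rational root theorem (±divisors of 22500) is a root, so the roots are irrational. The cubic discriminant is Δ = 5987212512 > 0, so there are three distinct real roots. p(4) = -2508 and p(5) = 1805 have opposite signs, so a root lies in (4, 5); Newton's method refines it to λ ≈ 4.574. p(61) = 741 and p(62) = -304 have opposite signs, so a root lies in (61, 62); Newton's method refines it to λ ≈ 61.7013. p(79) = -933 and p(80) = 380 have opposite signs, so a root lies in (79, 80); Newton's method refines it to λ ≈ 79.7247. Check (Vieta): the three roots sum to 146, matching tr M = 146.
So the eigenvalues of A^T A are ≈ 4.574, 61.7013, 79.7247 (all ≥ 0, as they must be for A^T A). The largest is λ_max ≈ 79.7247, hence ||A||_2 = sqrt(λ_max) ≈ 8.9289.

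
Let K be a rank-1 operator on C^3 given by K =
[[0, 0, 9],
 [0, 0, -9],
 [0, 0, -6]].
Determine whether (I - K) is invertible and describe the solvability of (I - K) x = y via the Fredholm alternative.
(I - K) is invertible (det(I - K) = 7 ≠ 0), so for every y in C^3 the equation (I - K) x = y has a unique solution.

K has rank 1, so it is an outer product K = u v^T: every row of K is a multiple of one row vector. Reading off the entries, u = (3, -3, -2) and v = (0, 0, 3) (row i of K equals u_i·v^T). A rank-one matrix u v^T satisfies K u = u (v·u) and kills the (2)-dimensional subspace v^⊥, so its characteristic polynomial is lambda^2 (lambda - v·u) with v·u = tr K = -6. Hence the eigenvalues of I - K are 1 (multiplicity 2) and 1 - (-6) = 7, so det(I - K) = 7. (Direct check: I - K =
[[1, 0, -9],
 [0, 1, 9],
 [0, 0, 7]]
has determinant 7.) The finite-dimensional Fredholm alternative says: either (I - K) is invertible, or ker(I - K) ≠ {0} and then range(I - K) = ker((I - K)^*)^⊥, with dim ker(I - K) = dim ker((I - K)^*). Since det(I - K) ≠ 0, 1 is not an eigenvalue of K and ker(I - K) = {0}, so we are in the first case: for every y there is a unique x = (I - K)^(-1) y. Explicitly, by the Sherman–Morrison formula, (I - u v^T)^(-1) = I + u v^T/(1 - v·u), i.e. (I - K)^(-1) = I + K/(7).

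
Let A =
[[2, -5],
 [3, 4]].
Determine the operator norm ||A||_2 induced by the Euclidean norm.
||A||_2 = sqrt((54 + sqrt(800))/2) ≈ 6.4142 (= sqrt(largest eigenvalue of A^T A))

||A||_2 = sigma_max(A) = sqrt(lambda_max(A^T A)). Form the symmetric matrix M = A^T A =
[[13, 2],
 [2, 41]].
Its characteristic polynomial (trace, determinant of M give the coefficients) is
  p(λ) = det(λ I - M) = λ^2 - 54λ + 529.
For λ^2 - 54λ + 529 the discriminant is 800. It is nonnegative but not a perfect square, so the roots are real and irrational: λ = (54 ± sqrt(800))/2 ≈ 41.1421, 12.8579.
So the eigenvalues of A^T A are ≈ 12.8579, 41.1421 (all ≥ 0, as they must be for A^T A). The largest is λ_max = (54 + sqrt(800))/2 ≈ 41.1421, hence ||A||_2 = sqrt(λ_max) = sqrt((54 + sqrt(800))/2) ≈ 6.4142.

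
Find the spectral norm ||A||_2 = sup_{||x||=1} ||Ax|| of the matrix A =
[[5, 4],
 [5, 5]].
||A||_2 = sqrt((91 + sqrt(8181))/2) ≈ 9.5249 (= sqrt(largest eigenvalue of A^T A))

||A||_2 = sigma_max(A) = sqrt(lambda_max(A^T A)). Form the symmetric matrix M = A^T A =
[[50, 45],
 [45, 41]].
Its characteristic polynomial (trace, determinant of M give the coefficients) is
  p(λ) = det(λ I - M) = λ^2 - 91λ + 25.
For λ^2 - 91λ + 25 the discriminant is 8181. It is nonnegative but not a perfect square, so the roots are real and irrational: λ = (91 ± sqrt(8181))/2 ≈ 90.7244, 0.2756.
So the eigenvalues of A^T A are ≈ 0.2756, 90.7244 (all ≥ 0, as they must be for A^T A). The largest is λ_max = (91 + sqrt(8181))/2 ≈ 90.7244, hence ||A||_2 = sqrt(λ_max) = sqrt((91 + sqrt(8181))/2) ≈ 9.5249.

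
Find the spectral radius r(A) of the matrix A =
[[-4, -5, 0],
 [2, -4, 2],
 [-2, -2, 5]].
r(A) ≈ 5.2694

The eigenvalues of A are the roots of its characteristic polynomial. With M = A (coefficients from the trace, the sum of principal 2x2 minors, and det A):
  p(λ) = det(λ I - M) = λ^3 + 3λ^2 - 10λ - 134.
No integer candidate from the rational root theorem (±divisors of 134) is a root, so the roots are irrational. The cubic discriminant is Δ = -393080 < 0, so there is one real root and a complex-conjugate pair. p(4) = -62 and p(5) = 16 have opposite signs, so a root lies in (4, 5); Newton's method refines it to λ ≈ 4.8259. Dividing out (λ - (4.8259)) leaves approximately λ^2 + 7.8259λ + 27.7669. For λ^2 + 7.8259λ + 27.7669 the discriminant is -49.823. It is negative, so the remaining roots are the complex-conjugate pair λ ≈ -3.9129 ± 3.5293i. Their product equals the constant term, so |λ|^2 ≈ 27.7669 and |λ| ≈ 5.2694.
Thus the eigenvalues (to 4 decimals) are 4.8259 (modulus 4.8259); -3.9129 ± 3.5293i (modulus 5.2694). The spectral radius is the largest modulus: r(A) ≈ 5.2694. (Cross-check: r(A) ≤ ||A||_2 ≈ 7.9845; equality holds whenever A is normal, though it can also hold for some non-normal A.)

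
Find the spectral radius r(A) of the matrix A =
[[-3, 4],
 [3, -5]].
r(A) = (8 + sqrt(52))/2 ≈ 7.6056

The eigenvalues of A are the roots of its characteristic polynomial. With M = A (coefficients from the trace and determinant):
  p(λ) = det(λ I - M) = λ^2 + 8λ + 3.
For λ^2 + 8λ + 3 the discriminant is 52. It is nonnegative but not a perfect square, so the roots are real and irrational: λ = (-8 ± sqrt(52))/2 ≈ -0.3944, -7.6056.
Thus the eigenvalues (to 4 decimals) are -0.3944 (modulus 0.3944); -7.6056 (modulus 7.6056). The spectral radius is the largest modulus: r(A) = (8 + sqrt(52))/2 ≈ 7.6056. (Cross-check: r(A) ≤ ||A||_2 ≈ 7.6712; equality holds whenever A is normal, though it can also hold for some non-normal A.)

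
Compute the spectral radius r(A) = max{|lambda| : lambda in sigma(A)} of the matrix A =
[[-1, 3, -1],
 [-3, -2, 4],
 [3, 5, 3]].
r(A) ≈ 5.6794

The eigenvalues of A are the roots of its characteristic polynomial. With M = A (coefficients from the trace, the sum of principal 2x2 minors, and det A):
  p(λ) = det(λ I - M) = λ^3 - 15λ - 98.
No integer candidate from the rational root theorem (±divisors of 98) is a root, so the roots are irrational. The cubic discriminant is Δ = -245808 < 0, so there is one real root and a complex-conjugate pair. p(5) = -48 and p(6) = 28 have opposite signs, so a root lies in (5, 6); Newton's method refines it to λ ≈ 5.6794. Dividing out (λ - (5.6794)) leaves approximately λ^2 + 5.6794λ + 17.2554. For λ^2 + 5.6794λ + 17.2554 the discriminant is -36.7662. It is negative, so the remaining roots are the complex-conjugate pair λ ≈ -2.8397 ± 3.0318i. Their product equals the constant term, so |λ|^2 ≈ 17.2554 and |λ| ≈ 4.154.
Thus the eigenvalues (to 4 decimals) are 5.6794 (modulus 5.6794); -2.8397 ± 3.0318i (modulus 4.154). The spectral radius is the largest modulus: r(A) ≈ 5.6794. (Cross-check: r(A) ≤ ||A||_2 ≈ 7.0075; equality holds whenever A is normal, though it can also hold for some non-normal A.)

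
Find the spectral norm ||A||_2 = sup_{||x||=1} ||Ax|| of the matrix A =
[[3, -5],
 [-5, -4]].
||A||_2 = sqrt((75 + sqrt(149))/2) ≈ 6.6033 (= sqrt(largest eigenvalue of A^T A))

||A||_2 = sigma_max(A) = sqrt(lambda_max(A^T A)). Form the symmetric matrix M = A^T A =
[[34, 5],
 [5, 41]].
Its characteristic polynomial (trace, determinant of M give the coefficients) is
  p(λ) = det(λ I - M) = λ^2 - 75λ + 1369.
For λ^2 - 75λ + 1369 the discriminant is 149. It is nonnegative but not a perfect square, so the roots are real and irrational: λ = (75 ± sqrt(149))/2 ≈ 43.6033, 31.3967.
So the eigenvalues of A^T A are ≈ 31.3967, 43.6033 (all ≥ 0, as they must be for A^T A). The largest is λ_max = (75 + sqrt(149))/2 ≈ 43.6033, hence ||A||_2 = sqrt(λ_max) = sqrt((75 + sqrt(149))/2) ≈ 6.6033.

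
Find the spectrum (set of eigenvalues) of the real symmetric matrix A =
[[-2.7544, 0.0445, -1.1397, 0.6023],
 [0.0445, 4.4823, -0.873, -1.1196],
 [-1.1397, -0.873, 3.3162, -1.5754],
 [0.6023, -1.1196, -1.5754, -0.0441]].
sigma(A) ≈ {-3, -1, 4, 5}

A is real symmetric, so its spectrum consists of real eigenvalues. Expanding the characteristic polynomial of the displayed matrix gives
  det(λ I - A) = p(λ) = λ^4 + (-5)λ^3 + (-13)λ^2 + (52.9987)λ + (60).
Solving p(λ) = 0 yields eigenvalues ≈ -3, -1, 4, 5. (A is shown rounded to 4 decimals, so these recover the underlying integer eigenvalues to within that precision.)
Verification: the trace of A = 5 equals the sum of eigenvalues 5, and det(A) ≈ 59.9997 matches the eigenvalue product 60.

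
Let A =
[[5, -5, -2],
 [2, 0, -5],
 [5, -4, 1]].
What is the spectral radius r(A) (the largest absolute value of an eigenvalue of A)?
r(A) ≈ 6.4506

The eigenvalues of A are the roots of its characteristic polynomial. With M = A (coefficients from the trace, the sum of principal 2x2 minors, and det A):
  p(λ) = det(λ I - M) = λ^3 - 6λ^2 + 5λ - 51.
No integer candidate from the rational root theorem (±divisors of 51) is a root, so the roots are irrational. The cubic discriminant is Δ = -86351 < 0, so there is one real root and a complex-conjugate pair. p(6) = -21 and p(7) = 33 have opposite signs, so a root lies in (6, 7); Newton's method refines it to λ ≈ 6.4506. Dividing out (λ - (6.4506)) leaves approximately λ^2 + 0.4506λ + 7.9063. For λ^2 + 0.4506λ + 7.9063 the discriminant is -31.4222. It is negative, so the remaining roots are the complex-conjugate pair λ ≈ -0.2253 ± 2.8028i. Their product equals the constant term, so |λ|^2 ≈ 7.9063 and |λ| ≈ 2.8118.
Thus the eigenvalues (to 4 decimals) are 6.4506 (modulus 6.4506); -0.2253 ± 2.8028i (modulus 2.8118). The spectral radius is the largest modulus: r(A) ≈ 6.4506. (Cross-check: r(A) ≤ ||A||_2 ≈ 9.8228; equality holds whenever A is normal, though it can also hold for some non-normal A.)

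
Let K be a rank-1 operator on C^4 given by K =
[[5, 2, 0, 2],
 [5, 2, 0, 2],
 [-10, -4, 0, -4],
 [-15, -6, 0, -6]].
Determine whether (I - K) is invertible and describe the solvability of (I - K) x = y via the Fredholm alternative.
(I - K) is singular (det(I - K) = 0, i.e. 1 ∈ sigma(K)). (I - K) x = y is solvable iff y ⊥ ker((I - K)^*) = span{(5, 2, 0, 2)}, i.e. iff 5y_1 + 2y_2 + 2y_4 = 0. When solvable, the solutions are x = y + c·(1, 1, -2, -3), c arbitrary (ker(I - K) = span{(1, 1, -2, -3)}, dimension 1).

K has rank 1, so it is an outer product K = u v^T: every row of K is a multiple of one row vector. Reading off the entries, u = (1, 1, -2, -3) and v = (5, 2, 0, 2) (row i of K equals u_i·v^T). A rank-one matrix u v^T satisfies K u = u (v·u) and kills the (3)-dimensional subspace v^⊥, so its characteristic polynomial is lambda^3 (lambda - v·u) with v·u = tr K = 1. Hence the eigenvalues of I - K are 1 (multiplicity 3) and 1 - (1) = 0, so det(I - K) = 0. (Direct check: I - K =
[[-4, -2, 0, -2],
 [-5, -1, 0, -2],
 [10, 4, 1, 4],
 [15, 6, 0, 7]]
has determinant 0.) So 1 is an eigenvalue of K and (I - K) is not invertible. The finite-dimensional Fredholm alternative says: either (I - K) is invertible, or ker(I - K) ≠ {0} and then range(I - K) = ker((I - K)^*)^⊥, with dim ker(I - K) = dim ker((I - K)^*). We are in the second case, so we need both kernels. Kernel of I - K: (I - K) u = u - u (v·u) = u - u = 0, so ker(I - K) = span{u} = span{(1, 1, -2, -3)} (it is exactly 1-dimensional because rank(I - K) = 3). Kernel of the adjoint: K is real, so (I - K)^* = I - K^T = I - v u^T, and (I - v u^T) v = v - v (u·v) = 0; hence ker((I - K)^*) = span{v} = span{(5, 2, 0, 2)}. Therefore (I - K) x = y is solvable iff <y, v> = 0, i.e. iff 5y_1 + 2y_2 + 2y_4 = 0. When this holds, K y = u (v·y) = 0, so (I - K) y = y and x = y is a particular solution; the full solution set is the line x = y + c·u = y + c·(1, 1, -2, -3), c ∈ C.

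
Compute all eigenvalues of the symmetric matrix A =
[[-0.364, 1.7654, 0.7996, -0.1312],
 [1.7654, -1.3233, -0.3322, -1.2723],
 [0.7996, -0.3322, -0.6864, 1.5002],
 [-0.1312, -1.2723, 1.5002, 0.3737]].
sigma(A) ≈ {-3, -2, 1, 2}

A is real symmetric, so its spectrum consists of real eigenvalues. Expanding the characteristic polynomial of the displayed matrix gives
  det(λ I - A) = p(λ) = λ^4 + (2)λ^3 + (-7)λ^2 + (-8)λ + (12).
Solving p(λ) = 0 yields eigenvalues ≈ -3, -2, 1, 2. (A is shown rounded to 4 decimals, so these recover the underlying integer eigenvalues to within that precision.)
Verification: the trace of A = -2 equals the sum of eigenvalues -2, and det(A) ≈ 12.0005 matches the eigenvalue product 12.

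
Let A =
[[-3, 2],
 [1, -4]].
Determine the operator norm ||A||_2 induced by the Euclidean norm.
||A||_2 = sqrt((30 + sqrt(500))/2) ≈ 5.1167 (= sqrt(largest eigenvalue of A^T A))

||A||_2 = sigma_max(A) = sqrt(lambda_max(A^T A)). Form the symmetric matrix M = A^T A =
[[10, -10],
 [-10, 20]].
Its characteristic polynomial (trace, determinant of M give the coefficients) is
  p(λ) = det(λ I - M) = λ^2 - 30λ + 100.
For λ^2 - 30λ + 100 the discriminant is 500. It is nonnegative but not a perfect square, so the roots are real and irrational: λ = (30 ± sqrt(500))/2 ≈ 26.1803, 3.8197.
So the eigenvalues of A^T A are ≈ 3.8197, 26.1803 (all ≥ 0, as they must be for A^T A). The largest is λ_max = (30 + sqrt(500))/2 ≈ 26.1803, hence ||A||_2 = sqrt(λ_max) = sqrt((30 + sqrt(500))/2) ≈ 5.1167.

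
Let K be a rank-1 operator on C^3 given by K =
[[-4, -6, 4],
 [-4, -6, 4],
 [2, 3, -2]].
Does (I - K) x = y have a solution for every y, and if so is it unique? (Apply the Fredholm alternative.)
(I - K) is invertible (det(I - K) = 13 ≠ 0), so for every y in C^3 the equation (I - K) x = y has a unique solution.

K has rank 1, so it is an outer product K = u v^T: every row of K is a multiple of one row vector. Reading off the entries, u = (2, 2, -1) and v = (-2, -3, 2) (row i of K equals u_i·v^T). A rank-one matrix u v^T satisfies K u = u (v·u) and kills the (2)-dimensional subspace v^⊥, so its characteristic polynomial is lambda^2 (lambda - v·u) with v·u = tr K = -12. Hence the eigenvalues of I - K are 1 (multiplicity 2) and 1 - (-12) = 13, so det(I - K) = 13. (Direct check: I - K =
[[5, 6, -4],
 [4, 7, -4],
 [-2, -3, 3]]
has determinant 13.) The finite-dimensional Fredholm alternative says: either (I - K) is invertible, or ker(I - K) ≠ {0} and then range(I - K) = ker((I - K)^*)^⊥, with dim ker(I - K) = dim ker((I - K)^*). Since det(I - K) ≠ 0, 1 is not an eigenvalue of K and ker(I - K) = {0}, so we are in the first case: for every y there is a unique x = (I - K)^(-1) y. Explicitly, by the Sherman–Morrison formula, (I - u v^T)^(-1) = I + u v^T/(1 - v·u), i.e. (I - K)^(-1) = I + K/(13).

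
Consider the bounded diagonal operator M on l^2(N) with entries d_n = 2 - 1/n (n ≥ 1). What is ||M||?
||M|| = 2

For a diagonal operator on l^2 with entries d_n, ||M|| = sup_n |d_n|. Here d_1 = 1, d_2 = 3/2, ..., and d_n = 2 - 1/n increases monotonically toward 2. All terms lie in [1, 2), so |d_n| = d_n and the supremum is the limit 2, which is not attained by any individual d_n. Hence ||M|| = 2.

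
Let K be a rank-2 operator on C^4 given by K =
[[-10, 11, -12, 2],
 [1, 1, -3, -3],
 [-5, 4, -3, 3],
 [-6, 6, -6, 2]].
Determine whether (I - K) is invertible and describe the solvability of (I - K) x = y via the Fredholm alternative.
(I - K) is invertible (det(I - K) = -7 ≠ 0), so for every y in C^4 the equation (I - K) x = y has a unique solution.

K has rank 2 and factors as K = U V^T = u1 v1^T + u2 v2^T with u1 = (1, 2, -1, 0), v1 = (-1, 2, -3, -1), u2 = (-3, 1, -2, -2), v2 = (3, -3, 3, -1) (multiplying out reproduces the displayed K). The nonzero eigenvalues of U V^T coincide with those of the 2 x 2 matrix G = V^T U = [[v1·u1, v1·u2], [v2·u1, v2·u2]] = [[6, 13], [-6, -16]], and by the Sylvester determinant identity det(I_4 - U V^T) = det(I_2 - V^T U) = det([[-5, -13], [6, 17]]) = (-5)(17) - (-13)(6) = -7. (Direct check: I - K =
[[11, -11, 12, -2],
 [-1, 0, 3, 3],
 [5, -4, 4, -3],
 [6, -6, 6, -1]]
has determinant -7.) The finite-dimensional Fredholm alternative says: either (I - K) is invertible, or ker(I - K) ≠ {0} and then range(I - K) = ker((I - K)^*)^⊥, with dim ker(I - K) = dim ker((I - K)^*). Since det(I - K) ≠ 0, 1 is not an eigenvalue of K and ker(I - K) = {0}, so we are in the first case: for every y there is a unique x = (I - K)^(-1) y. (Explicitly, by the Woodbury identity, (I - U V^T)^(-1) = I + U (I_2 - G)^(-1) V^T.)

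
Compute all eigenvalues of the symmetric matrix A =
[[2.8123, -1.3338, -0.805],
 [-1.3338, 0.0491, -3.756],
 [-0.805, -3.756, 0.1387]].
sigma(A) ≈ {-4, 3, 4}

A is real symmetric, so its spectrum consists of real eigenvalues. Expanding the characteristic polynomial of the displayed matrix gives
  det(λ I - A) = p(λ) = λ^3 + (-3)λ^2 + (-16)λ + (48).
Solving p(λ) = 0 yields eigenvalues ≈ -4, 3, 4. (A is shown rounded to 4 decimals, so these recover the underlying integer eigenvalues to within that precision.)
Verification: the trace of A = 3 equals the sum of eigenvalues 3, and det(A) ≈ -47.9997 matches the eigenvalue product -48.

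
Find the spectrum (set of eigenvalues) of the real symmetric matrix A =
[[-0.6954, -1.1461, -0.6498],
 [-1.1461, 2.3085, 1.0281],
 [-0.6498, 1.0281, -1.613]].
sigma(A) ≈ {-2, -1, 3}

A is real symmetric, so its spectrum consists of real eigenvalues. Expanding the characteristic polynomial of the displayed matrix gives
  det(λ I - A) = p(λ) = λ^3 + (0)λ^2 + (-7)λ + (-6).
Solving p(λ) = 0 yields eigenvalues ≈ -2, -1, 3. (A is shown rounded to 4 decimals, so these recover the underlying integer eigenvalues to within that precision.)
Verification: the trace of A = 0 equals the sum of eigenvalues 0, and det(A) ≈ 5.9998 matches the eigenvalue product 6.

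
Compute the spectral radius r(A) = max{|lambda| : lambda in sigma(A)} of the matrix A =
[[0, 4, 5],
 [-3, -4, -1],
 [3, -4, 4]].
r(A) ≈ 6.7824

The eigenvalues of A are the roots of its characteristic polynomial. With M = A (coefficients from the trace, the sum of principal 2x2 minors, and det A):
  p(λ) = det(λ I - M) = λ^3 - 23λ - 156.
No integer candidate from the rational root theorem (±divisors of 156) is a root, so the roots are irrational. The cubic discriminant is Δ = -608404 < 0, so there is one real root and a complex-conjugate pair. p(6) = -78 and p(7) = 26 have opposite signs, so a root lies in (6, 7); Newton's method refines it to λ ≈ 6.7824. Dividing out (λ - (6.7824)) leaves approximately λ^2 + 6.7824λ + 23.0008. For λ^2 + 6.7824λ + 23.0008 the discriminant is -46.0023. It is negative, so the remaining roots are the complex-conjugate pair λ ≈ -3.3912 ± 3.3912i. Their product equals the constant term, so |λ|^2 ≈ 23.0008 and |λ| ≈ 4.7959.
Thus the eigenvalues (to 4 decimals) are 6.7824 (modulus 6.7824); -3.3912 ± 3.3912i (modulus 4.7959). The spectral radius is the largest modulus: r(A) ≈ 6.7824. (Cross-check: r(A) ≤ ||A||_2 ≈ 7.4809; equality holds whenever A is normal, though it can also hold for some non-normal A.)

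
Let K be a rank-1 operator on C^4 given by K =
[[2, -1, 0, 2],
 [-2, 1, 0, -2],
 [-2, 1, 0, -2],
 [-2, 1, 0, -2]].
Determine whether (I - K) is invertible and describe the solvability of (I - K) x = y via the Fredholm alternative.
(I - K) is singular (det(I - K) = 0, i.e. 1 ∈ sigma(K)). (I - K) x = y is solvable iff y ⊥ ker((I - K)^*) = span{(2, -1, 0, 2)}, i.e. iff 2y_1 - y_2 + 2y_4 = 0. When solvable, the solutions are x = y + c·(1, -1, -1, -1), c arbitrary (ker(I - K) = span{(1, -1, -1, -1)}, dimension 1).

K has rank 1, so it is an outer product K = u v^T: every row of K is a multiple of one row vector. Reading off the entries, u = (1, -1, -1, -1) and v = (2, -1, 0, 2) (row i of K equals u_i·v^T). A rank-one matrix u v^T satisfies K u = u (v·u) and kills the (3)-dimensional subspace v^⊥, so its characteristic polynomial is lambda^3 (lambda - v·u) with v·u = tr K = 1. Hence the eigenvalues of I - K are 1 (multiplicity 3) and 1 - (1) = 0, so det(I - K) = 0. (Direct check: I - K =
[[-1, 1, 0, -2],
 [2, 0, 0, 2],
 [2, -1, 1, 2],
 [2, -1, 0, 3]]
has determinant 0.) So 1 is an eigenvalue of K and (I - K) is not invertible. The finite-dimensional Fredholm alternative says: either (I - K) is invertible, or ker(I - K) ≠ {0} and then range(I - K) = ker((I - K)^*)^⊥, with dim ker(I - K) = dim ker((I - K)^*). We are in the second case, so we need both kernels. Kernel of I - K: (I - K) u = u - u (v·u) = u - u = 0, so ker(I - K) = span{u} = span{(1, -1, -1, -1)} (it is exactly 1-dimensional because rank(I - K) = 3). Kernel of the adjoint: K is real, so (I - K)^* = I - K^T = I - v u^T, and (I - v u^T) v = v - v (u·v) = 0; hence ker((I - K)^*) = span{v} = span{(2, -1, 0, 2)}. Therefore (I - K) x = y is solvable iff <y, v> = 0, i.e. iff 2y_1 - y_2 + 2y_4 = 0. When this holds, K y = u (v·y) = 0, so (I - K) y = y and x = y is a particular solution; the full solution set is the line x = y + c·u = y + c·(1, -1, -1, -1), c ∈ C.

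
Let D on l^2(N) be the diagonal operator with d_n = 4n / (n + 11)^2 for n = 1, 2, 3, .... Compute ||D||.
||D|| = 1/11 (attained at n = 11)

For D diagonal, ||D|| = sup_n |d_n|. Treat f(x) = 4x / (x + 11)^2 for real x > 0. By the quotient rule, f'(x) = 4(11 - x)/(x + 11)^3, which is positive for x < 11 and negative for x > 11. So f has a unique maximum at x = 11, and since 11 is a positive integer, the supremum over n ≥ 1 is attained at n = 11: d_11 = 4·11/(11 + 11)^2 = 4·11/484 = 1/11. Hence ||D|| = 1/11.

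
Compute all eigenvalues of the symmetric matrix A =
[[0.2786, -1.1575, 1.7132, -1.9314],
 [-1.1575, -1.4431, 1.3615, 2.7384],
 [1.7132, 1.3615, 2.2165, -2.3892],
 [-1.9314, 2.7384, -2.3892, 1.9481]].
sigma(A) ≈ {-4, -1, 2, 6}

A is real symmetric, so its spectrum consists of real eigenvalues. Expanding the characteristic polynomial of the displayed matrix gives
  det(λ I - A) = p(λ) = λ^4 + (-3)λ^3 + (-24)λ^2 + (28)λ + (48).
Solving p(λ) = 0 yields eigenvalues ≈ -4, -1, 2, 6. (A is shown rounded to 4 decimals, so these recover the underlying integer eigenvalues to within that precision.)
Verification: the trace of A = 3 equals the sum of eigenvalues 3, and det(A) ≈ 48.0006 matches the eigenvalue product 48.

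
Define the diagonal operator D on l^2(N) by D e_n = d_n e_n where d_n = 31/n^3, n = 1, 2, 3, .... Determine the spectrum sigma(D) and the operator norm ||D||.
sigma(D) = {31/n^3 : n ≥ 1} ∪ {0}; ||D|| = 31

A bounded diagonal operator on l^2 with diagonal entries d_n has spectrum equal to the closure of {d_n : n ≥ 1}: every d_n is an eigenvalue (with eigenvector e_n), so {d_n} ⊂ sigma(D); the spectrum is closed, so its closure is too; and for lambda not in the closure, (D - lambda I) has bounded inverse (the diagonal entries 1/(d_n - lambda) are bounded). For our sequence d_n = 31/n^3, n = 1, 2, 3, ...:
  - {d_n} = {31/n^3 : n ≥ 1}; the only limit point is 0
  - closure = {31/n^3 : n ≥ 1} ∪ {0}
For the norm: a diagonal operator has ||D|| = sup_n |d_n|. Here d_n = 31/n^3 is positive and decreasing, so sup_n |d_n| = d_1 = 31. So ||D|| = 31.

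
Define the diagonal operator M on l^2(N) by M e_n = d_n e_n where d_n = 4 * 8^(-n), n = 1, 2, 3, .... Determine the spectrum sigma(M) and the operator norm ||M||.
sigma(M) = {4 * 8^(-n) : n ≥ 1} ∪ {0}; ||M|| = 1/2

A bounded diagonal operator on l^2 with diagonal entries d_n has spectrum equal to the closure of {d_n : n ≥ 1}: every d_n is an eigenvalue (with eigenvector e_n), so {d_n} ⊂ sigma(M); the spectrum is closed, so its closure is too; and for lambda not in the closure, (M - lambda I) has bounded inverse (the diagonal entries 1/(d_n - lambda) are bounded). For our sequence d_n = 4 * 8^(-n), n = 1, 2, 3, ...:
  - {d_n} = {4 * 8^(-n) : n ≥ 1}; the only limit point is 0
  - closure = {4 * 8^(-n) : n ≥ 1} ∪ {0}
For the norm: a diagonal operator has ||M|| = sup_n |d_n|. Here d_n = 4 * 8^(-n) is positive and decreasing, so sup_n |d_n| = d_1 = 4/8 = 1/2. So ||M|| = 1/2.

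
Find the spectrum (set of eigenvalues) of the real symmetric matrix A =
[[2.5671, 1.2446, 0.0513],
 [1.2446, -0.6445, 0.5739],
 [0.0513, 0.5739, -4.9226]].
sigma(A) ≈ {-5, -1, 3}

A is real symmetric, so its spectrum consists of real eigenvalues. Expanding the characteristic polynomial of the displayed matrix gives
  det(λ I - A) = p(λ) = λ^3 + (3)λ^2 + (-13)λ + (-15).
Solving p(λ) = 0 yields eigenvalues ≈ -5, -1, 3. (A is shown rounded to 4 decimals, so these recover the underlying integer eigenvalues to within that precision.)
Verification: the trace of A = -3 equals the sum of eigenvalues -3, and det(A) ≈ 14.9992 matches the eigenvalue product 15.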